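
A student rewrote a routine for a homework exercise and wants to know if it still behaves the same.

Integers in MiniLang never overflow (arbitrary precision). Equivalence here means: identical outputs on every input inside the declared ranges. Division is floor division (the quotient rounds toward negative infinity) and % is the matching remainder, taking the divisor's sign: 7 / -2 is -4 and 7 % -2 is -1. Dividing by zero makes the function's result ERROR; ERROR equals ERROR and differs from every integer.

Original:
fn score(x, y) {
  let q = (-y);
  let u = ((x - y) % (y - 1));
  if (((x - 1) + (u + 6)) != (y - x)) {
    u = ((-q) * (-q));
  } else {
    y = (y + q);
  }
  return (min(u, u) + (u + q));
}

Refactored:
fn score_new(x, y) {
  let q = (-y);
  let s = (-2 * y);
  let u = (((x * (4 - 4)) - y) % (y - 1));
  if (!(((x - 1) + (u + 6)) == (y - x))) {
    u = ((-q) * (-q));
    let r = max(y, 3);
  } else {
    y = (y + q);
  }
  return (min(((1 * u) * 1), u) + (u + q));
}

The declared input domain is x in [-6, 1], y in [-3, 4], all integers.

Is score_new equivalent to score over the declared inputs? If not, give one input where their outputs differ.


Evaluate both at x=-3, y=-1.
score: q := 1 | u := 0 | (((x - 1) + (u + 6)) != (y - x)): false | y := 0 | result 1
score_new: q := 1 | s := 2 | u := -1 | (!(((x - 1) + (u + 6)) == (y - x))): true | u := 1 | r := 3 | result 3
1 != 3, so the rewrite changes behavior.
verdict: not equivalent; witness: x=-3, y=-1


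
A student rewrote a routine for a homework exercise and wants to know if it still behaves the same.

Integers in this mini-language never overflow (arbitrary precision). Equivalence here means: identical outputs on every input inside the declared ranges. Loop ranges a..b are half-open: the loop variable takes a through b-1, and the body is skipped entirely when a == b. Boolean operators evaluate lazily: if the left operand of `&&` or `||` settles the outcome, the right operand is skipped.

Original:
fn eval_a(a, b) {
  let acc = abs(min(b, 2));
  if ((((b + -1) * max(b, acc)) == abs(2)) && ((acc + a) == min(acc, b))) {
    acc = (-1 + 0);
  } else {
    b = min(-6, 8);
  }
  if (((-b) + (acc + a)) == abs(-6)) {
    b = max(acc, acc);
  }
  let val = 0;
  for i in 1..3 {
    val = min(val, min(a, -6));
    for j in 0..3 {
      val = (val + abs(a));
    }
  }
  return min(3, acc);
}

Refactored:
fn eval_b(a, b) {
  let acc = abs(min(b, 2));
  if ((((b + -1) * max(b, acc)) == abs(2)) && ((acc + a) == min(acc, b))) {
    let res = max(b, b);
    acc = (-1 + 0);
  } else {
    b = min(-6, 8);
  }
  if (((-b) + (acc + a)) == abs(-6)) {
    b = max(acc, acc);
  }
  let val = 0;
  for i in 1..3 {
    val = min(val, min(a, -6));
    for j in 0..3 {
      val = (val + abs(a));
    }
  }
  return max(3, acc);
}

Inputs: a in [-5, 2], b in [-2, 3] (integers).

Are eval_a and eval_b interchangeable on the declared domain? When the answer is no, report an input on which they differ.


Run the pair on a=-5, b=-2.
eval_a: acc := 2 | ((((b + -1) * max(b, acc)) == abs(2)) && ((acc + a) == min(acc, b))): false | b := -6 | (((-b) + (acc + a)) == abs(-6)): false | val := 0 | iter i=1: | val := -6 | iter j=0: | val := -1 | iter j=1: | val := 4 | iter j=2: | val := 9 | iter i=2: | val := -6 | iter j=0: | val := -1 | iter j=1: | val := 4 | iter j=2: | val := 9 | result 2
eval_b: acc := 2 | ((((b + -1) * max(b, acc)) == abs(2)) && ((acc + a) == min(acc, b))): false | b := -6 | (((-b) + (acc + a)) == abs(-6)): false | val := 0 | iter i=1: | val := -6 | iter j=0: | val := -1 | iter j=1: | val := 4 | iter j=2: | val := 9 | iter i=2: | val := -6 | iter j=0: | val := -1 | iter j=1: | val := 4 | iter j=2: | val := 9 | result 3
2 != 3, so the rewrite changes behavior.
verdict: not equivalent; witness: a=-5, b=-2


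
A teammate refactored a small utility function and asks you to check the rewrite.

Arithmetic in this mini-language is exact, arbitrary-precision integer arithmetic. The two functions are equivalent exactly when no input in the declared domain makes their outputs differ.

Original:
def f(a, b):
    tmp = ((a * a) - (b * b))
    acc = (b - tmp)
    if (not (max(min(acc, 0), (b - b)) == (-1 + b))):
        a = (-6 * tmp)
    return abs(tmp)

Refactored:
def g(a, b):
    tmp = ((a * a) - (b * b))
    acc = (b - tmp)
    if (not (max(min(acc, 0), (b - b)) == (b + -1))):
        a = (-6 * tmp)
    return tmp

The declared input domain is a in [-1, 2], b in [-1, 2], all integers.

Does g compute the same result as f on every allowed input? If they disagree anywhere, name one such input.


Try a=-1, b=2.
f: tmp = -3; acc = 5; (not (max(min(acc, 0), (b - b)) == (-1 + b))) -> true; a = 18; return 3
g: tmp = -3; acc = 5; (not (max(min(acc, 0), (b - b)) == (b + -1))) -> true; a = 18; return -3
3 != -3, so the rewrite changes behavior.
verdict: not equivalent; witness: a=-1, b=2


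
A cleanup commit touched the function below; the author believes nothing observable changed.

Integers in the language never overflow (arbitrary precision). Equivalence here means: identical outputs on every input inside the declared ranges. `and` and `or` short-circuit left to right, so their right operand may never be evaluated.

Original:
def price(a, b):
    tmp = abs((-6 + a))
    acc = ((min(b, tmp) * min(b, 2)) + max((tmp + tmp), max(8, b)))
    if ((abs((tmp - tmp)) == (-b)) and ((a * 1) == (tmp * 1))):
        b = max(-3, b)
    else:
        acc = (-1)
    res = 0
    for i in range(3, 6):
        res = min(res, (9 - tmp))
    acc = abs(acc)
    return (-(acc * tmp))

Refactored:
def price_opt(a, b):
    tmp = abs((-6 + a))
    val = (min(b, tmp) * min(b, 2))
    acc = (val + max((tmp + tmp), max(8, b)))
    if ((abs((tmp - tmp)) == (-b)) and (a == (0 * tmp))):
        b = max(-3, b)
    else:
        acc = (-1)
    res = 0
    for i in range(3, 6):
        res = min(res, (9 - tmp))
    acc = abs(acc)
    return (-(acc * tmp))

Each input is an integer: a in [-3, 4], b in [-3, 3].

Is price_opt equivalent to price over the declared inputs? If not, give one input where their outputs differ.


These are not equivalent — on a=0, b=0 the outputs split (-6 vs -72).
price: tmp = 6; acc = 12; ((abs((tmp - tmp)) == (-b)) and ((a * 1) == (tmp * 1))) -> false; acc = -1; res = 0; [i=3]; res = 0; [i=4]; res = 0; [i=5]; res = 0; acc = 1; return -6
price_opt: tmp = 6; val = 0; acc = 12; ((abs((tmp - tmp)) == (-b)) and (a == (0 * tmp))) -> true; b = 0; res = 0; [i=3]; res = 0; [i=4]; res = 0; [i=5]; res = 0; acc = 12; return -72
verdict: not equivalent; witness: a=0, b=0


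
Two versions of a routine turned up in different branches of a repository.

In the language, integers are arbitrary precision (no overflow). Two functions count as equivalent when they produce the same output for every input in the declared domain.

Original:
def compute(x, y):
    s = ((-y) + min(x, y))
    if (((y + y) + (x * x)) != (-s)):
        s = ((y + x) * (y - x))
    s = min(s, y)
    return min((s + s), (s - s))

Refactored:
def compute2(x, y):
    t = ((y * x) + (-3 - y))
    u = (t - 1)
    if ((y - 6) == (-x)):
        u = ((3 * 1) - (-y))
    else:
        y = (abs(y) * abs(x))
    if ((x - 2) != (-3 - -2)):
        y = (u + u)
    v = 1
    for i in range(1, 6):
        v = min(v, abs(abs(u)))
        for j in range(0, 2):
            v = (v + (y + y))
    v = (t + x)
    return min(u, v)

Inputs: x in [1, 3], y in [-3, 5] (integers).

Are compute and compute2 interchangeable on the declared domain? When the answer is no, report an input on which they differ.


Consider the input x=1, y=-3.
compute: s := 0 | (((y + y) + (x * x)) != (-s)): true | s := 8 | s := -3 | result -6
compute2: t := -3 | u := -4 | ((y - 6) == (-x)): false | y := 3 | ((x - 2) != (-3 - -2)): false | v := 1 | iter i=1: | v := 1 | iter j=0: | v := 7 | iter j=1: | v := 13 | iter i=2: | v := 4 | iter j=0: | v := 10 | iter j=1: | v := 16 | iter i=3: | v := 4 | iter j=0: | v := 10 | iter j=1: | v := 16 | iter i=4: | v := 4 | iter j=0: | v := 10 | iter j=1: | v := 16 | iter i=5: | v := 4 | iter j=0: | v := 10 | iter j=1: | v := 16 | v := -2 | result -4
-6 and -4 differ, so these are not the same function on this domain.
verdict: not equivalent; witness: x=1, y=-3


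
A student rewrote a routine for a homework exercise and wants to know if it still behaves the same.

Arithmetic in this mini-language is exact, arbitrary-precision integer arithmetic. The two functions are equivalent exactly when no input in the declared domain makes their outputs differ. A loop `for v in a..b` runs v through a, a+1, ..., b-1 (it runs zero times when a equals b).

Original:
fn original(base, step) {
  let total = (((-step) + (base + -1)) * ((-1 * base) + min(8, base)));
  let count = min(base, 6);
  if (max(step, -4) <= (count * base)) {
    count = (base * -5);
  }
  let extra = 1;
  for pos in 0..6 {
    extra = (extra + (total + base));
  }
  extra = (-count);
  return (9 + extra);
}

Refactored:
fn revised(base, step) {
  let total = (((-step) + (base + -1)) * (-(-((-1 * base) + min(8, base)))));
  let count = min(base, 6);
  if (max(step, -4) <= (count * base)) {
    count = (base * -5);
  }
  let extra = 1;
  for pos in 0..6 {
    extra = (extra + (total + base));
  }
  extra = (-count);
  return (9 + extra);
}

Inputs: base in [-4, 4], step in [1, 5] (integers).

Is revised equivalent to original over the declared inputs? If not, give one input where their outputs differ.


The two versions differ — the changes include same computation, different form.
One worked example (base=-3, step=4) — original: total = 0; count = -3; (max(step, -4) <= (count * base)) -> true; count = 15; extra = 1; [pos=0]; extra = -2; [pos=1]; extra = -5; [pos=2]; extra = -8; [pos=3]; extra = -11; [pos=4]; extra = -14; [pos=5]; extra = -17; extra = -15; return -6; revised: total = 0; count = -3; (max(step, -4) <= (count * base)) -> true; count = 15; extra = 1; [pos=0]; extra = -2; [pos=1]; extra = -5; [pos=2]; extra = -8; [pos=3]; extra = -11; [pos=4]; extra = -14; [pos=5]; extra = -17; extra = -15; return -6; agreement on -6.
An exhaustive pass over the 45 declared inputs shows identical outputs.
verdict: equivalent


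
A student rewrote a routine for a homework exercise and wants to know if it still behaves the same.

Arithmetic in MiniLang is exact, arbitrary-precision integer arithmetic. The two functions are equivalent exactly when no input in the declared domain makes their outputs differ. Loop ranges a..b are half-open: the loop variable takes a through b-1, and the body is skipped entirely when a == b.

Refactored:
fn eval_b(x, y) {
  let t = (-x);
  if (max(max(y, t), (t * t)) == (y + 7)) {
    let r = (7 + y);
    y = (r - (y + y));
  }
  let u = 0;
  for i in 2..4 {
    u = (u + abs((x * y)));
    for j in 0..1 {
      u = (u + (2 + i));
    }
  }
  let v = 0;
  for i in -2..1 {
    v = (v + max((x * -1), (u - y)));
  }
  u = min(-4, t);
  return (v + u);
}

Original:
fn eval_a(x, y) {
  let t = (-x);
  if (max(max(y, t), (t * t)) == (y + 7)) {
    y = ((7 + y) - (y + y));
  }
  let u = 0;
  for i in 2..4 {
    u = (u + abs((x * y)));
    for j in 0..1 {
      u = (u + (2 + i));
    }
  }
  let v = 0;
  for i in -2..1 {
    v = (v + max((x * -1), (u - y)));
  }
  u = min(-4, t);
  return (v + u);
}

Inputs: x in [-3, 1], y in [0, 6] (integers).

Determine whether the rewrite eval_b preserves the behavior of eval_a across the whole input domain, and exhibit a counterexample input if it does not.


Side by side, the visible changes include: statement counts differ; and local variable names differ.
Spot check at x=0, y=3 — eval_a: t = 0; (max(max(y, t), (t * t)) == (y + 7)) -> false; u = 0; [i=2]; u = 0; [j=0]; u = 4; [i=3]; u = 4; [j=0]; u = 9; v = 0; [i=-2]; v = 6; [i=-1]; v = 12; [i=0]; v = 18; u = -4; return 14. eval_b: t = 0; (max(max(y, t), (t * t)) == (y + 7)) -> false; u = 0; [i=2]; u = 0; [j=0]; u = 4; [i=3]; u = 4; [j=0]; u = 9; v = 0; [i=-2]; v = 6; [i=-1]; v = 12; [i=0]; v = 18; u = -4; return 14. Both give 14.
Across all 35 domain points the two functions coincide.
verdict: equivalent


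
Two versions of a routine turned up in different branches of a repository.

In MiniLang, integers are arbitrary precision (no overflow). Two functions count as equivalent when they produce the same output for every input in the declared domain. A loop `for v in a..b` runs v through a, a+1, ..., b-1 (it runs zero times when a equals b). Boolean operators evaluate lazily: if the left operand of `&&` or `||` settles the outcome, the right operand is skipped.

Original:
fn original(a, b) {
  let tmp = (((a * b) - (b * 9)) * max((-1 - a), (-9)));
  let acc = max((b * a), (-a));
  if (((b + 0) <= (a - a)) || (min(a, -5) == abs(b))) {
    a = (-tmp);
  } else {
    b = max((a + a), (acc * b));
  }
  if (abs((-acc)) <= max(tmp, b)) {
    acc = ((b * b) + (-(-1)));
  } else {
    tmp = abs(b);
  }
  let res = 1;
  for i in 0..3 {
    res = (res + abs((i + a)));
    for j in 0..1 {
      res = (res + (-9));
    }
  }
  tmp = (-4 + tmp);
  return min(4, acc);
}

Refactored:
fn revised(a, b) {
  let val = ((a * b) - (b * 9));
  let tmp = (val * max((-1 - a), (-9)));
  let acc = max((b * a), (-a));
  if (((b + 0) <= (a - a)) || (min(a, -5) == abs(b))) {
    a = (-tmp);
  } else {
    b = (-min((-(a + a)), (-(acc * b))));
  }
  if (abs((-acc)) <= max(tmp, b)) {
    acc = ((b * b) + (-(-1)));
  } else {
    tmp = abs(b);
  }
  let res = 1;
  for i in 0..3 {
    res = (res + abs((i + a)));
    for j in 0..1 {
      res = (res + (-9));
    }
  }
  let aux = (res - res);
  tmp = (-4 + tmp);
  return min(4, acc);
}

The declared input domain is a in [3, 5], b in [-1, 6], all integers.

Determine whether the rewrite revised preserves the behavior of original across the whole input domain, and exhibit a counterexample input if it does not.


Side by side, the visible changes include: local variable names differ; and min/max/abs usage differs; and arithmetic usage differs; and statement counts differ.
Tracing a=3, b=1: original: tmp := 24 | acc := 3 | (((b + 0) <= (a - a)) || (min(a, -5) == abs(b))): false | b := 6 | (abs((-acc)) <= max(tmp, b)): true | acc := 37 | res := 1 | iter i=0: | res := 4 | iter j=0: | res := -5 | iter i=1: | res := -1 | iter j=0: | res := -10 | iter i=2: | res := -5 | iter j=0: | res := -14 | tmp := 20 | result 4 | revised: val := -6 | tmp := 24 | acc := 3 | (((b + 0) <= (a - a)) || (min(a, -5) == abs(b))): false | b := 6 | (abs((-acc)) <= max(tmp, b)): true | acc := 37 | res := 1 | iter i=0: | res := 4 | iter j=0: | res := -5 | iter i=1: | res := -1 | iter j=0: | res := -10 | iter i=2: | res := -5 | iter j=0: | res := -14 | aux := 0 | tmp := 20 | result 4 — matching result 4.
Every one of the 24 inputs gives matching results.
verdict: equivalent


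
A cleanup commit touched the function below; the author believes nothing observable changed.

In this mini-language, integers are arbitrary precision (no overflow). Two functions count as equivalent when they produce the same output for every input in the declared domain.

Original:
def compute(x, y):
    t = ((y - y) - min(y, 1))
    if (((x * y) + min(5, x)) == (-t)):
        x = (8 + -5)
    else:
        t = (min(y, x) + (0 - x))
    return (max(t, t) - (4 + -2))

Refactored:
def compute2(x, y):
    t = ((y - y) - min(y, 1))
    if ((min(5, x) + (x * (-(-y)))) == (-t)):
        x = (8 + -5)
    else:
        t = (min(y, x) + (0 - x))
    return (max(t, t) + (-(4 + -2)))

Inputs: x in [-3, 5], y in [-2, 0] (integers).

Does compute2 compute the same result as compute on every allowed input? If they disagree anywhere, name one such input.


Changes here: arithmetic usage differs; the full 27-point sweep finds no disagreement.
verdict: equivalent


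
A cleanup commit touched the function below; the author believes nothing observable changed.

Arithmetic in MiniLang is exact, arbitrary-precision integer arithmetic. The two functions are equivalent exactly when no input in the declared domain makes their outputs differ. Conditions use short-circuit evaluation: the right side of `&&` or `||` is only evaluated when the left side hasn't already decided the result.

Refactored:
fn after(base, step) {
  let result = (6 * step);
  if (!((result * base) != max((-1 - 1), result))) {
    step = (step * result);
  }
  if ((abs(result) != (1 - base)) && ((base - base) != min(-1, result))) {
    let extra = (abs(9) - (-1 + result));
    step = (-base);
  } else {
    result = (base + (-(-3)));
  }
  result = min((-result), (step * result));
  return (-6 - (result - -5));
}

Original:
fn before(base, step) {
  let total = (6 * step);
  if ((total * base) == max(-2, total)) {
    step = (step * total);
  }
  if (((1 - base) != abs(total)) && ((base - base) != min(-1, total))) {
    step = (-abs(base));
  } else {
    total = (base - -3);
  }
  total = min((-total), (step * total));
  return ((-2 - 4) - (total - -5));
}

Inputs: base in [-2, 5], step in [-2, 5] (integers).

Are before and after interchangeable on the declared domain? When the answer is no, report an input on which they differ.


Not equivalent: base=-2, step=-2 separates them (-23 vs 13).
before: total=-12, then ((total * base) == max(-2, total)) is false, then (((1 - base) != abs(total)) && ((base - base) != min(-1, total))) is true, then step=-2, then total=12, then returns -23
after: result=-12, then (!((result * base) != max((-1 - 1), result))) is false, then ((abs(result) != (1 - base)) && ((base - base) != min(-1, result))) is true, then extra=22, then step=2, then result=-24, then returns 13
verdict: not equivalent; witness: base=-2, step=-2


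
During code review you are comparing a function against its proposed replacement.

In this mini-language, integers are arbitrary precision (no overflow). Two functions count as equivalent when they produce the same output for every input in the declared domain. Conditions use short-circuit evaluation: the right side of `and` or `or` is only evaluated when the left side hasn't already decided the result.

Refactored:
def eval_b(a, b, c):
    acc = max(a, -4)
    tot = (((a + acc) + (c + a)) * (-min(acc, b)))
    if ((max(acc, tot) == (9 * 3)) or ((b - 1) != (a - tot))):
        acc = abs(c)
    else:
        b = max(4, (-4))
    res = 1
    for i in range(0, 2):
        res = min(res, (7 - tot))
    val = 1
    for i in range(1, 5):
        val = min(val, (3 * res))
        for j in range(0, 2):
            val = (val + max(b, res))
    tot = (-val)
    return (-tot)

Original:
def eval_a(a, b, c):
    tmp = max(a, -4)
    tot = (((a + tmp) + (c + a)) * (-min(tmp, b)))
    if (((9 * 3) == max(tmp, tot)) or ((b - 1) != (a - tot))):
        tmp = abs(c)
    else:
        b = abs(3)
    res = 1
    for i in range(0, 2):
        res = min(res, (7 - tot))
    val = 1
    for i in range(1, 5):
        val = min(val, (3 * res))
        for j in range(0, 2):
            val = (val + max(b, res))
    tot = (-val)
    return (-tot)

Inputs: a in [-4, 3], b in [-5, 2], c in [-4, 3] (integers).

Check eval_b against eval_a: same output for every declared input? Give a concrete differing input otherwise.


Consider the input a=-1, b=0, c=3.
eval_a: tmp becomes -1; next tot becomes 0; next (((9 * 3) == max(tmp, tot)) or ((b - 1) != (a - tot))) evaluates to false; next b becomes 3; next res becomes 1; next at i=0:; next res becomes 1; next at i=1:; next res becomes 1; next val becomes 1; next at i=1:; next val becomes 1; next at j=0:; next val becomes 4; next at j=1:; next val becomes 7; next at i=2:; next val becomes 3; next at j=0:; next val becomes 6; next at j=1:; next val becomes 9; next at i=3:; next val becomes 3; next at j=0:; next val becomes 6; next at j=1:; next val becomes 9; next at i=4:; next val becomes 3; next at j=0:; next val becomes 6; next at j=1:; next val becomes 9; next tot becomes -9; next final value 9
eval_b: acc becomes -1; next tot becomes 0; next ((max(acc, tot) == (9 * 3)) or ((b - 1) != (a - tot))) evaluates to false; next b becomes 4; next res becomes 1; next at i=0:; next res becomes 1; next at i=1:; next res becomes 1; next val becomes 1; next at i=1:; next val becomes 1; next at j=0:; next val becomes 5; next at j=1:; next val becomes 9; next at i=2:; next val becomes 3; next at j=0:; next val becomes 7; next at j=1:; next val becomes 11; next at i=3:; next val becomes 3; next at j=0:; next val becomes 7; next at j=1:; next val becomes 11; next at i=4:; next val becomes 3; next at j=0:; next val becomes 7; next at j=1:; next val becomes 11; next tot becomes -11; next final value 11
9 != 11, so the rewrite changes behavior.
verdict: not equivalent; witness: a=-1, b=0, c=3


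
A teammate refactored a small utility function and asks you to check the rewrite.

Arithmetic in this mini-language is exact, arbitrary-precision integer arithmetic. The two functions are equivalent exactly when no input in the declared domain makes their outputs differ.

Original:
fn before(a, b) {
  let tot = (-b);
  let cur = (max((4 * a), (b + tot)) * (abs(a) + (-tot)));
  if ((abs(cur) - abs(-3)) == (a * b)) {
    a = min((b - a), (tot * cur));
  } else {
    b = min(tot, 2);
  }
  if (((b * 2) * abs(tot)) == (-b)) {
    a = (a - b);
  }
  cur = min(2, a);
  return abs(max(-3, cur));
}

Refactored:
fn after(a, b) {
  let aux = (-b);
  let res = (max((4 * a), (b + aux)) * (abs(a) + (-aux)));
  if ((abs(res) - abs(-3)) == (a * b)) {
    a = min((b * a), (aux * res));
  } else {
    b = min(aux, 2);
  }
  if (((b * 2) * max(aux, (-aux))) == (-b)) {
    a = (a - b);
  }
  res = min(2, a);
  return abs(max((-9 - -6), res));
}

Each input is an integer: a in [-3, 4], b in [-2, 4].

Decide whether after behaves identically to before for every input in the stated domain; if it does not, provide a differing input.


There is a counterexample at a=-3, b=1: 0 on one side, 3 on the other.
before: tot=-1, then cur=0, then ((abs(cur) - abs(-3)) == (a * b)) is true, then a=0, then (((b * 2) * abs(tot)) == (-b)) is false, then cur=0, then returns 0
after: aux=-1, then res=0, then ((abs(res) - abs(-3)) == (a * b)) is true, then a=-3, then (((b * 2) * max(aux, (-aux))) == (-b)) is false, then res=-3, then returns 3
verdict: not equivalent; witness: a=-3, b=1


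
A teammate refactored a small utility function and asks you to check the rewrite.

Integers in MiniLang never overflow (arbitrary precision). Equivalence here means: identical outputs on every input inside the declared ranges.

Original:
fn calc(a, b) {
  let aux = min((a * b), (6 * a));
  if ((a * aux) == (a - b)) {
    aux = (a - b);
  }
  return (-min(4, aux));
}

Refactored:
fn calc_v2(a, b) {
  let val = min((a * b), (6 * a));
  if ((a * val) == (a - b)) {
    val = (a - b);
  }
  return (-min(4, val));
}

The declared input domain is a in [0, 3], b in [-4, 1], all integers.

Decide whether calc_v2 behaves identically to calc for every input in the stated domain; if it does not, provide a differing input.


Side by side, the visible changes include: local variable names differ.
Spot check at a=3, b=0 — calc: aux becomes 0; next ((a * aux) == (a - b)) evaluates to false; next final value 0. calc_v2: val becomes 0; next ((a * val) == (a - b)) evaluates to false; next final value 0. Both give 0.
An exhaustive pass over the 24 declared inputs shows identical outputs.
verdict: equivalent


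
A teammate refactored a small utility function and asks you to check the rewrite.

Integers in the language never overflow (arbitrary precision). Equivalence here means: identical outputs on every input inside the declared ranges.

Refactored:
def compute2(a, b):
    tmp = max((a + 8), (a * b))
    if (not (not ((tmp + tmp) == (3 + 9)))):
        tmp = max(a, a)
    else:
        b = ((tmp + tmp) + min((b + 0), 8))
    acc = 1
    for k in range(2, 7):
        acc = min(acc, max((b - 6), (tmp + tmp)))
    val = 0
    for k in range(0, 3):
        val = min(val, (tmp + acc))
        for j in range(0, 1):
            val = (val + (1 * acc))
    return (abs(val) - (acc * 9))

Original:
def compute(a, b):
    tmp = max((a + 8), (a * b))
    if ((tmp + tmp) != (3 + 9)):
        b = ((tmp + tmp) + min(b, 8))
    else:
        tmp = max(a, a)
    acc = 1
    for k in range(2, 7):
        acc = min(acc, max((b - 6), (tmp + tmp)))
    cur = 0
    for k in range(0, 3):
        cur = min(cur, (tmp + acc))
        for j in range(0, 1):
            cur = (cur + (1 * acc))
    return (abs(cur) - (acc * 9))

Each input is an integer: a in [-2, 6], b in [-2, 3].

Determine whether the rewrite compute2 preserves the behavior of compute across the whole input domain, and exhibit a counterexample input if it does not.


Although constant usage differs, local variable names differ, comparison usage differs, boolean connective usage differs, arithmetic usage differs, 54/54 inputs agree.
verdict: equivalent


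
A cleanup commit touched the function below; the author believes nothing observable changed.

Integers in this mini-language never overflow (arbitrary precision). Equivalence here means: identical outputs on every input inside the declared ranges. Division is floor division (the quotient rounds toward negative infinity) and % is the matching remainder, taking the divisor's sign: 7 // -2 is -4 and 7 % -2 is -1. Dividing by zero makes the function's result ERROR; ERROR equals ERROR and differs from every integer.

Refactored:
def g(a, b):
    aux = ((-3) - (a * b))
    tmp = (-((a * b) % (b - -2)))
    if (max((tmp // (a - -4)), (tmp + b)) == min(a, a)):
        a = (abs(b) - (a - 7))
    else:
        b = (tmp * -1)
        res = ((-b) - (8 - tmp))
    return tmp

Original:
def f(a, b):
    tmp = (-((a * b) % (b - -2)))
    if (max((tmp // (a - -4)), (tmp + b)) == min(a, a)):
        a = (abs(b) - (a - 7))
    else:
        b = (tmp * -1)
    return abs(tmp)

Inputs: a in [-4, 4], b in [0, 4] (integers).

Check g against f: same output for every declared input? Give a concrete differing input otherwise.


These are not equivalent — on a=-3, b=2 the outputs split (2 vs -2).
f: tmp becomes -2; next (max((tmp // (a - -4)), (tmp + b)) == min(a, a)) evaluates to false; next b becomes 2; next final value 2
g: aux becomes 3; next tmp becomes -2; next (max((tmp // (a - -4)), (tmp + b)) == min(a, a)) evaluates to false; next b becomes 2; next res becomes -12; next final value -2
verdict: not equivalent; witness: a=-3, b=2


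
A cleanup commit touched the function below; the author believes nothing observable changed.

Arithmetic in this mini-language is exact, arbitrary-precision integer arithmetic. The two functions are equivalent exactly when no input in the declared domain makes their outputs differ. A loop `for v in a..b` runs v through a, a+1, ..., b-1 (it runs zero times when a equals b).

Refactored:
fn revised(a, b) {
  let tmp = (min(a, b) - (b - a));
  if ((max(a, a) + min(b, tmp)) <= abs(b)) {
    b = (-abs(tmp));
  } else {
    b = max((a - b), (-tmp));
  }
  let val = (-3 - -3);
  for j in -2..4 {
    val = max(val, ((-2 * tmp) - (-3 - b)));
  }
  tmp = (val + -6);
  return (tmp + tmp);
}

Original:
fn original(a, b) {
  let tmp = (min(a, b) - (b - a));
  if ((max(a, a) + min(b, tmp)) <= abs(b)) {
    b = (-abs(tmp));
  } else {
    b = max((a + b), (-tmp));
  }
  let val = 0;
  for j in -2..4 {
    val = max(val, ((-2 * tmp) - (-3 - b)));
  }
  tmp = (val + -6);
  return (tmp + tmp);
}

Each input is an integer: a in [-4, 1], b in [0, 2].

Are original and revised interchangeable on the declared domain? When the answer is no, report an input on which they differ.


a=1, b=1 yields -6 from original but -10 from revised.
verdict: not equivalent; witness: a=1, b=1


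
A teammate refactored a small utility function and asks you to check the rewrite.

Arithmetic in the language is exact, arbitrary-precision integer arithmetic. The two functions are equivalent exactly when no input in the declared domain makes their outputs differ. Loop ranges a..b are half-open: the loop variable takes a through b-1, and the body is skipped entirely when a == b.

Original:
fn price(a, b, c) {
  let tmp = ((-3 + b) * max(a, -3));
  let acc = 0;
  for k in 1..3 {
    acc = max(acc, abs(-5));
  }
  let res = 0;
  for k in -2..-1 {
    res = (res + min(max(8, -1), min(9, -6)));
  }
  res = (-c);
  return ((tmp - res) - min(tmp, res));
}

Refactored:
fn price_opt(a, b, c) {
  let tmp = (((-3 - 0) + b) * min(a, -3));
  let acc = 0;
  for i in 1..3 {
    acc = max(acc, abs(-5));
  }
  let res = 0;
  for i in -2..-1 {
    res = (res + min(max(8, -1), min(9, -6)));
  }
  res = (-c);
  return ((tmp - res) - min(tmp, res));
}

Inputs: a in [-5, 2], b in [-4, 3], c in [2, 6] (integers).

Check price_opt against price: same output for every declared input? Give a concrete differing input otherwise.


Try a=-5, b=-4, c=2.
price: tmp=21, then acc=0, then (k=1), then acc=5, then (k=2), then acc=5, then res=0, then (k=-2), then res=-6, then res=-2, then returns 25
price_opt: tmp=35, then acc=0, then (i=1), then acc=5, then (i=2), then acc=5, then res=0, then (i=-2), then res=-6, then res=-2, then returns 39
25 vs 39 — the two versions disagree here.
verdict: not equivalent; witness: a=-5, b=-4, c=2


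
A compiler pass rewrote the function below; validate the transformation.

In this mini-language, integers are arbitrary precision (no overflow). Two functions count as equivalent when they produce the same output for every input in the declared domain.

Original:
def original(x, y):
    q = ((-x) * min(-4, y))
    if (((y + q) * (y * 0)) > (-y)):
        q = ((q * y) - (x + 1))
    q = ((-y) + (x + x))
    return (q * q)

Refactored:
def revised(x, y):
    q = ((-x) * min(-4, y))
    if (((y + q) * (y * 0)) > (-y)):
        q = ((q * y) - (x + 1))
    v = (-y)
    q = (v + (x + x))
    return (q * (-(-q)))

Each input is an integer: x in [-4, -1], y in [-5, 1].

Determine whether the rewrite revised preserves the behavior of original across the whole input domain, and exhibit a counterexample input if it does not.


The two are interchangeable: local variable names differ; also statement counts differ, and every declared input agrees.
As a probe, take x=-4, y=0: original runs q becomes -16; next (((y + q) * (y * 0)) > (-y)) evaluates to false; next q becomes -8; next final value 64; revised runs q becomes -16; next (((y + q) * (y * 0)) > (-y)) evaluates to false; next v becomes 0; next q becomes -8; next final value 64; both end at 64.
An exhaustive pass over the 28 declared inputs shows identical outputs.
verdict: equivalent


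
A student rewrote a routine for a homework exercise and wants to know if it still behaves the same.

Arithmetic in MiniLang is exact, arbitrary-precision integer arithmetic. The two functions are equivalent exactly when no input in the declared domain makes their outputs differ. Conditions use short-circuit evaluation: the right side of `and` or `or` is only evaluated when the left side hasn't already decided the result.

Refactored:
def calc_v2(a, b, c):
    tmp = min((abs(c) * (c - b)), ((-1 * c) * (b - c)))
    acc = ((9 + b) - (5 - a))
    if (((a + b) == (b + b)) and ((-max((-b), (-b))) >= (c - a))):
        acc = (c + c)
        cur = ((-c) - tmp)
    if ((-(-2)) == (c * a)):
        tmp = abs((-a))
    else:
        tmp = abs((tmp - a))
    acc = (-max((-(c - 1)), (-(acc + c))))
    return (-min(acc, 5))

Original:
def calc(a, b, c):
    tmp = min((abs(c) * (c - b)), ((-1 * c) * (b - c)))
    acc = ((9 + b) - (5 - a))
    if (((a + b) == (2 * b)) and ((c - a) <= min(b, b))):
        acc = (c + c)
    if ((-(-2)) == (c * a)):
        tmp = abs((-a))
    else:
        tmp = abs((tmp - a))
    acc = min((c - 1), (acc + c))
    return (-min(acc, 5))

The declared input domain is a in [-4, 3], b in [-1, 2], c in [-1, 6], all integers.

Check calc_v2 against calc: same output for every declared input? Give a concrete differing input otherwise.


Differences: statement counts differ; local variable names differ; min/max/abs usage differs; arithmetic usage differs; constant usage differs; comparison usage differs — yet all 256 inputs agree.
verdict: equivalent


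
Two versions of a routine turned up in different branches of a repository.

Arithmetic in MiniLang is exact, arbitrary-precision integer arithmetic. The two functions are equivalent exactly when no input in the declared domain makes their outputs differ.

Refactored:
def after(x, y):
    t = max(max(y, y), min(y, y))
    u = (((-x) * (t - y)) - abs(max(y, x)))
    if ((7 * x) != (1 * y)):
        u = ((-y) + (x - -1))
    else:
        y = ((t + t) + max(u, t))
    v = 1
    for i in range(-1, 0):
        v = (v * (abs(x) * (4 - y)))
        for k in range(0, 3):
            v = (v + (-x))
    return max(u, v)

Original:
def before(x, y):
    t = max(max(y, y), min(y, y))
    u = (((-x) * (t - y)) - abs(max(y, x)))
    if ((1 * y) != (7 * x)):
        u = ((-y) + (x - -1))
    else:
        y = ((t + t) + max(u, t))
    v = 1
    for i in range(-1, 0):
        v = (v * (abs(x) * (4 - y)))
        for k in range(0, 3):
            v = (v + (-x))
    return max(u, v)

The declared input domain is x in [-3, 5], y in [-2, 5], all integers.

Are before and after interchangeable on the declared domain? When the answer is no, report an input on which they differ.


Equivalent — the differences include same computation, different form, yet no declared input distinguishes the two.
Tracing x=-3, y=-1: before: t := -1 | u := -1 | ((1 * y) != (7 * x)): true | u := -1 | v := 1 | iter i=-1: | v := 15 | iter k=0: | v := 18 | iter k=1: | v := 21 | iter k=2: | v := 24 | result 24 | after: t := -1 | u := -1 | ((7 * x) != (1 * y)): true | u := -1 | v := 1 | iter i=-1: | v := 15 | iter k=0: | v := 18 | iter k=1: | v := 21 | iter k=2: | v := 24 | result 24 — matching result 24.
Sweeping the whole domain (72 inputs) finds no disagreement.
verdict: equivalent


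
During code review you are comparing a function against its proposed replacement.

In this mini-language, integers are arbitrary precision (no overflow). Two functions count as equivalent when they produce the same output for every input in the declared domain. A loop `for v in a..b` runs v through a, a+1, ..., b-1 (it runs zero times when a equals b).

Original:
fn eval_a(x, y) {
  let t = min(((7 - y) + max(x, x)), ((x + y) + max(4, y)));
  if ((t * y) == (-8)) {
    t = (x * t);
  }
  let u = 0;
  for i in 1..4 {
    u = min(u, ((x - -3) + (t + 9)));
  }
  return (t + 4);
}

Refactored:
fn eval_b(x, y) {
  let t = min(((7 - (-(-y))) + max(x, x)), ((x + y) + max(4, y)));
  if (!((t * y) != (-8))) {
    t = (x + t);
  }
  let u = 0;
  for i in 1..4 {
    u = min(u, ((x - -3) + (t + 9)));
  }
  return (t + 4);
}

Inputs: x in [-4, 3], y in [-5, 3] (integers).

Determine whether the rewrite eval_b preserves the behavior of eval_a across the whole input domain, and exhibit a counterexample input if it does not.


Try x=2, y=-2.
eval_a: t=4, then ((t * y) == (-8)) is true, then t=8, then u=0, then (i=1), then u=0, then (i=2), then u=0, then (i=3), then u=0, then returns 12
eval_b: t=4, then (!((t * y) != (-8))) is true, then t=6, then u=0, then (i=1), then u=0, then (i=2), then u=0, then (i=3), then u=0, then returns 10
12 against 10: the behavior changed.
verdict: not equivalent; witness: x=2, y=-2


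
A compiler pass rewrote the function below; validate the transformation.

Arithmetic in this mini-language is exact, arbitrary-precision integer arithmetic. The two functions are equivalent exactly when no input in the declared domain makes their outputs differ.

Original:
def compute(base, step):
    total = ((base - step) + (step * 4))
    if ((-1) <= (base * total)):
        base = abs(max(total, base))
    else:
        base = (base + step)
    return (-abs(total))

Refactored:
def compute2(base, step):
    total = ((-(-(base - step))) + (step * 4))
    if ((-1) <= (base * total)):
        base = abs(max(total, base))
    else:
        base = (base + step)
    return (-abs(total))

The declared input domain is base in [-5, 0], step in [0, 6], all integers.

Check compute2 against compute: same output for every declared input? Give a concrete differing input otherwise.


Side by side, the visible changes include: same computation, different form.
Spot check at base=0, step=0 — compute: total := 0 | ((-1) <= (base * total)): true | base := 0 | result 0. compute2: total := 0 | ((-1) <= (base * total)): true | base := 0 | result 0. Both give 0.
Sweeping the whole domain (42 inputs) finds no disagreement.
verdict: equivalent


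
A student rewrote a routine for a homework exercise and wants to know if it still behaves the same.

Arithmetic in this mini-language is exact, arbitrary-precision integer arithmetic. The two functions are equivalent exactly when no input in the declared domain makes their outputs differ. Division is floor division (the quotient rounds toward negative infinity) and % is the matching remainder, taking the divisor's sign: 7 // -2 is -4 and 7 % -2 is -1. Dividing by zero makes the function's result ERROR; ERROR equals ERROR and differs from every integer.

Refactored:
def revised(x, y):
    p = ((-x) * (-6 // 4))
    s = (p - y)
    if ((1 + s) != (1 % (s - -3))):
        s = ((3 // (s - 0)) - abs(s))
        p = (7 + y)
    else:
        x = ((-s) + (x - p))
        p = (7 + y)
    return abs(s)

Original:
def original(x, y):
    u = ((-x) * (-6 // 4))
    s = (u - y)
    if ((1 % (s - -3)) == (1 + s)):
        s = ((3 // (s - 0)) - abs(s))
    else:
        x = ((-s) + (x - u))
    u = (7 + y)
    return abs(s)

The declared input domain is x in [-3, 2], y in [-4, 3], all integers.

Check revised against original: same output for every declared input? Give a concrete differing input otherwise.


Not equivalent: x=-3, y=-4 separates them (2 vs 4).
original: u becomes -6; next s becomes -2; next ((1 % (s - -3)) == (1 + s)) evaluates to false; next x becomes 5; next u becomes 3; next final value 2
revised: p becomes -6; next s becomes -2; next ((1 + s) != (1 % (s - -3))) evaluates to true; next s becomes -4; next p becomes 3; next final value 4
verdict: not equivalent; witness: x=-3, y=-4


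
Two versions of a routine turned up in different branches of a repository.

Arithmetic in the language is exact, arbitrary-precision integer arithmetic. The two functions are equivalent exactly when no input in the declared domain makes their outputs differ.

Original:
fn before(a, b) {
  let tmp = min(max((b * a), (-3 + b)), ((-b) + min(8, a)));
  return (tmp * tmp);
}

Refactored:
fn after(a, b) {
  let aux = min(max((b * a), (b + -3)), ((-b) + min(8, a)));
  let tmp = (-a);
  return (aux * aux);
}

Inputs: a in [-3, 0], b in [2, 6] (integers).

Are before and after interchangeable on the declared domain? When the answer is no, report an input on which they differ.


Although statement counts differ, plus local variable names differ, 20/20 inputs agree.
verdict: equivalent


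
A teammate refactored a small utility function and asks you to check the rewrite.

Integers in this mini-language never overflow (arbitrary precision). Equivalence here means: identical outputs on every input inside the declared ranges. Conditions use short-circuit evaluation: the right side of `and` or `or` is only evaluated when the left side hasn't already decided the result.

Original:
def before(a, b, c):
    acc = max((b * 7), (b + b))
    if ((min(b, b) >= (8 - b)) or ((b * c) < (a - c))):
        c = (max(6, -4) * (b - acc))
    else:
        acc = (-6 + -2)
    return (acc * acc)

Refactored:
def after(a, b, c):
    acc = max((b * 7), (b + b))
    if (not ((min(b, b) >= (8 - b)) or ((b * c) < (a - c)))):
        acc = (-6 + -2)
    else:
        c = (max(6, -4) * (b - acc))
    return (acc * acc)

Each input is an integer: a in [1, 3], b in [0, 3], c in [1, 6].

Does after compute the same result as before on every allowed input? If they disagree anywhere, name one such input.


Comparing the listings, the differences include: boolean connective usage differs.
Spot check at a=1, b=0, c=2 — before: acc := 0 | ((min(b, b) >= (8 - b)) or ((b * c) < (a - c))): false | acc := -8 | result 64. after: acc := 0 | (not ((min(b, b) >= (8 - b)) or ((b * c) < (a - c)))): true | acc := -8 | result 64. Both give 64.
Checked all 72 inputs in the declared domain: the outputs agree on every one.
verdict: equivalent


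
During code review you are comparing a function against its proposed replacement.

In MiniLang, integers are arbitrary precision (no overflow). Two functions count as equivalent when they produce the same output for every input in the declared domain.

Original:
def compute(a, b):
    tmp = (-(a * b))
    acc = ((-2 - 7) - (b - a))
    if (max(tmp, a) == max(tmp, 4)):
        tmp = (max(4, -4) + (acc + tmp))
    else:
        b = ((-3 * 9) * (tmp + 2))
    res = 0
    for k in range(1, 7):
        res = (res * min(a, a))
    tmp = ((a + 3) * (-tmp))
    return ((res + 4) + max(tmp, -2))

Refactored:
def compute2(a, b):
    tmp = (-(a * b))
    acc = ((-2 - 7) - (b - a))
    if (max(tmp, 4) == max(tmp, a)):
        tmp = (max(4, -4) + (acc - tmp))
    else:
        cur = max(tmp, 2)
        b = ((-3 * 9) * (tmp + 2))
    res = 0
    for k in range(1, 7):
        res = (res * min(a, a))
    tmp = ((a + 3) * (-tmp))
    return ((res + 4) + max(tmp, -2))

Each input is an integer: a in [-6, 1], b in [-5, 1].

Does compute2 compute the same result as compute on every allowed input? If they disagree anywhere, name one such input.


Evaluate both at a=1, b=-5.
compute: tmp becomes 5; next acc becomes -3; next (max(tmp, a) == max(tmp, 4)) evaluates to true; next tmp becomes 6; next res becomes 0; next at k=1:; next res becomes 0; next at k=2:; next res becomes 0; next at k=3:; next res becomes 0; next at k=4:; next res becomes 0; next at k=5:; next res becomes 0; next at k=6:; next res becomes 0; next tmp becomes -24; next final value 2
compute2: tmp becomes 5; next acc becomes -3; next (max(tmp, 4) == max(tmp, a)) evaluates to true; next tmp becomes -4; next res becomes 0; next at k=1:; next res becomes 0; next at k=2:; next res becomes 0; next at k=3:; next res becomes 0; next at k=4:; next res becomes 0; next at k=5:; next res becomes 0; next at k=6:; next res becomes 0; next tmp becomes 16; next final value 20
2 != 20, so the rewrite changes behavior.
verdict: not equivalent; witness: a=1, b=-5
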